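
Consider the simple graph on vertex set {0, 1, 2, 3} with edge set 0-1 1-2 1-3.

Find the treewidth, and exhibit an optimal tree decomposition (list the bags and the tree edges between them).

Treewidth 1.
One such decomposition:
Bags: B1 = {0, 1}  B2 = {1, 2}  B3 = {1, 3}
Tree: B1–B2, B1–B3

The largest bag has 2 vertices, giving width 1; this decomposition certifies tw(G) ≤ 1. Any graph with an edge has treewidth ≥ 1, and G has the edge 1–0. Combining the bounds, tw(G) = 1.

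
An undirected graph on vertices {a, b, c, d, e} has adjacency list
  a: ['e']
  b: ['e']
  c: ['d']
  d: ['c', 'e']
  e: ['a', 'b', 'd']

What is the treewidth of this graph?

A width-1 tree decomposition is:
Bags: B1 = {d, e}  B2 = {c, d}  B3 = {a, e}  B4 = {b, e}
Tree: B1–B2, B1–B3, B1–B4
The largest bag has 2 vertices, giving width 1; this decomposition certifies tw(G) ≤ 1. Any graph with an edge has treewidth ≥ 1, and G has the edge e–d. Combining the bounds, tw(G) = 1.

1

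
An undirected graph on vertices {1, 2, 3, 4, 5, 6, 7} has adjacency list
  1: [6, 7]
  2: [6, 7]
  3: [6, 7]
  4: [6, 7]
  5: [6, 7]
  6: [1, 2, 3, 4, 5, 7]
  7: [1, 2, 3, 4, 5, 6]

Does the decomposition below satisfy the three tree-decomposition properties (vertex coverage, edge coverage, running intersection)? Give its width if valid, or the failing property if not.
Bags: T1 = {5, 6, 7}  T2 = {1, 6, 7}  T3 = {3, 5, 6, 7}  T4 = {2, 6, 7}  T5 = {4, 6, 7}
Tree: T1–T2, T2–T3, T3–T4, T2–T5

No — bags containing vertex 5 are not connected in the tree.

A tree decomposition must satisfy three properties: every vertex lies in some bag; for every edge, both endpoints lie together in some bag; and for every vertex, the bags containing it form a connected subtree. Here bags containing vertex 5 are not connected in the tree, so the decomposition is invalid.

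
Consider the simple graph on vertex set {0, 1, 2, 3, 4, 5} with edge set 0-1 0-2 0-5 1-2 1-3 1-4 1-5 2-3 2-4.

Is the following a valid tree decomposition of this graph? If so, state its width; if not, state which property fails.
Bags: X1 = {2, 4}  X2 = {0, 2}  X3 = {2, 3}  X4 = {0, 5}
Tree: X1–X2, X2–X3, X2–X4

A tree decomposition must satisfy three properties: every vertex lies in some bag; for every edge, both endpoints lie together in some bag; and for every vertex, the bags containing it form a connected subtree. Here vertex 1 appears in no bag, so the decomposition is invalid.

No — vertex 1 appears in no bag.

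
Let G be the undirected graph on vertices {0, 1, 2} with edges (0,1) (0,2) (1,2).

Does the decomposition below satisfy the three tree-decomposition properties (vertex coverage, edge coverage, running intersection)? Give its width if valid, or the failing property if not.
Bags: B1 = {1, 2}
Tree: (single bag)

A tree decomposition must satisfy three properties: every vertex lies in some bag; for every edge, both endpoints lie together in some bag; and for every vertex, the bags containing it form a connected subtree. Here vertex 0 appears in no bag, so the decomposition is invalid.

No — vertex 0 appears in no bag.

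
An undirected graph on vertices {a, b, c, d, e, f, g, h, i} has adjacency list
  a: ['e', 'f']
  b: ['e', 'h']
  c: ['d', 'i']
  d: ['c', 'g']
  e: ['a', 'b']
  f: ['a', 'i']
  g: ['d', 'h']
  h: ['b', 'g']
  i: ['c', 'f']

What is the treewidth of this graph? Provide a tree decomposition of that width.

Each bag holds 3 vertices, so the decomposition has width 2, which upper-bounds the treewidth. Since b–h–g–d–c–i–f–a–e–b is a cycle in G, G is not acyclic. Forests are exactly the graphs of treewidth ≤ 1, so tw(G) ≥ 2. The upper and lower bounds meet at 2, so that is the treewidth.

Treewidth 2.
Bags: B1 = {b, g, h}  B2 = {b, d, g}  B3 = {b, c, d}  B4 = {b, c, i}  B5 = {b, f, i}  B6 = {a, b, f}  B7 = {a, b, e}
Tree: B1–B2, B2–B3, B3–B4, B4–B5, B5–B6, B6–B7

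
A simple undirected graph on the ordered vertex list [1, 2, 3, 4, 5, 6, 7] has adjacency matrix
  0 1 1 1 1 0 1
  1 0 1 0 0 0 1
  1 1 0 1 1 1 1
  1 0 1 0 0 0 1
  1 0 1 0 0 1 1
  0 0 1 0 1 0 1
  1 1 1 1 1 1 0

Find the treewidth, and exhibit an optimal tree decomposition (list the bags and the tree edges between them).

Every bag has size at most 4, so the width is 4 − 1 = 3 and tw(G) ≤ 3. For the lower bound, the 4 vertices {1, 2, 3, 7} are pairwise adjacent, and any tree decomposition puts a clique entirely inside one bag — forcing width ≥ 3. The upper and lower bounds meet at 3, so that is the treewidth.

Treewidth 3.
One optimal decomposition is:
Bags: B1 = {1, 2, 3, 7}  B2 = {1, 3, 5, 7}  B3 = {3, 5, 6, 7}  B4 = {1, 3, 4, 7}
Tree: B1–B2, B2–B3, B1–B4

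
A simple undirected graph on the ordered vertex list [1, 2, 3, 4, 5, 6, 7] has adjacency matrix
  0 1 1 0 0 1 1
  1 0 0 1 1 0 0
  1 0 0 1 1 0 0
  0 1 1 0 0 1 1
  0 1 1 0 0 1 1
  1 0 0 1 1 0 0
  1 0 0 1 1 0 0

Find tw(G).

A width-3 tree decomposition is:
Bags: B1 = {1, 4, 5, 7}  B2 = {1, 4, 5, 6}  B3 = {1, 3, 4, 5}  B4 = {1, 2, 4, 5}
Tree: B1–B2, B2–B3, B3–B4
The largest bag has 4 vertices, giving width 3; this decomposition certifies tw(G) ≤ 3. For the lower bound: the 4 vertex sets {4,7}, {5,6}, {1}, {3} are disjoint, each induces a connected subgraph, and every pair is joined by at least one edge of G. Contracting each set to a single vertex therefore yields K_{4} as a minor, and since treewidth is minor-monotone, tw(G) ≥ tw(K_{4}) = 3. The upper and lower bounds meet at 3, so that is the treewidth.

3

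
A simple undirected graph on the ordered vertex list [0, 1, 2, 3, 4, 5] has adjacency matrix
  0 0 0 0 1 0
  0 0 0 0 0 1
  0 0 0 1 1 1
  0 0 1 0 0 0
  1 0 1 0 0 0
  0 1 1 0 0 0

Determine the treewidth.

1

A width-1 tree decomposition is:
Bags: B1 = {2, 5}  B2 = {2, 4}  B3 = {2, 3}  B4 = {0, 4}  B5 = {1, 5}
Tree: B1–B2, B1–B3, B2–B4, B1–B5
The largest bag has 2 vertices, giving width 1; this decomposition certifies tw(G) ≤ 1. Any graph with an edge has treewidth ≥ 1, and G has the edge 5–2. Therefore the treewidth is 1.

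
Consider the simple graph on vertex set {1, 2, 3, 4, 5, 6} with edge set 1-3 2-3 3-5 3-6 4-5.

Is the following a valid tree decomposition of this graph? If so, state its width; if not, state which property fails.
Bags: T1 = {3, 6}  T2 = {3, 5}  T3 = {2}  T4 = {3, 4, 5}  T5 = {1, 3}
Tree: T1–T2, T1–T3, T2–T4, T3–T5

A tree decomposition must satisfy three properties: every vertex lies in some bag; for every edge, both endpoints lie together in some bag; and for every vertex, the bags containing it form a connected subtree. Here edge (3,2) lies in no bag, so the decomposition is invalid.

No — edge (3,2) lies in no bag.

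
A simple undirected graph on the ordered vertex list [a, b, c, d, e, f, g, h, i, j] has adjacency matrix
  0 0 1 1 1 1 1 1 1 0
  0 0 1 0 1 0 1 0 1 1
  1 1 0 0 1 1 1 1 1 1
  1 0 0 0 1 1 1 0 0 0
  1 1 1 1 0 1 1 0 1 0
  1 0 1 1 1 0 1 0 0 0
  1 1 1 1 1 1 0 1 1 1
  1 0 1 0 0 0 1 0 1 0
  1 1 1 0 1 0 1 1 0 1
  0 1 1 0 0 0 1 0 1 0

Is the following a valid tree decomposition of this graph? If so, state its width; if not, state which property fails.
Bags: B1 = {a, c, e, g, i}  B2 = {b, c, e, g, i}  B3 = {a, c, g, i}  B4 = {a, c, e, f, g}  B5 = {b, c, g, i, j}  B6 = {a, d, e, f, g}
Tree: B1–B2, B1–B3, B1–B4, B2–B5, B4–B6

A tree decomposition must satisfy three properties: every vertex lies in some bag; for every edge, both endpoints lie together in some bag; and for every vertex, the bags containing it form a connected subtree. Here vertex h appears in no bag, so the decomposition is invalid.

No — vertex h appears in no bag.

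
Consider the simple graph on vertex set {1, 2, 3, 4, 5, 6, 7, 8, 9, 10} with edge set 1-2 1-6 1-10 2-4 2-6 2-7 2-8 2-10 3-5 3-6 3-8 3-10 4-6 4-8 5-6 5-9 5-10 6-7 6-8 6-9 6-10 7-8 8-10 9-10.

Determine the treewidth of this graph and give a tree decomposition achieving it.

Treewidth 3.
One such decomposition:
Bags: B1 = {3, 6, 8, 10}  B2 = {3, 5, 6, 10}  B3 = {5, 6, 9, 10}  B4 = {2, 6, 8, 10}  B5 = {2, 6, 7, 8}  B6 = {2, 4, 6, 8}  B7 = {1, 2, 6, 10}
Tree: B1–B2, B2–B3, B1–B4, B4–B5, B4–B6, B4–B7

The largest bag has 4 vertices, giving width 3; this decomposition certifies tw(G) ≤ 3. Conversely, {5, 6, 9, 10} is a clique of size 4, and the vertices of any clique must share a bag in every tree decomposition; so some bag has ≥ 4 vertices and tw(G) ≥ 3. Hence tw(G) = 3 exactly.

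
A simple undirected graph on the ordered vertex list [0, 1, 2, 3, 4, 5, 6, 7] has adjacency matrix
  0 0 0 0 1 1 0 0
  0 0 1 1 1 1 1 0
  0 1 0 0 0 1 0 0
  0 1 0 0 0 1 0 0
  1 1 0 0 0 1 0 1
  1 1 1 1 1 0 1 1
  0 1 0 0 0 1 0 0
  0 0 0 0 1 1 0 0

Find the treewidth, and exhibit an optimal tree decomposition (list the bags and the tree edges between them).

Every bag has size at most 3, so the width is 3 − 1 = 2 and tw(G) ≤ 2. For the lower bound, the 3 vertices {0, 4, 5} are pairwise adjacent, and any tree decomposition puts a clique entirely inside one bag — forcing width ≥ 2. Combining the bounds, tw(G) = 2.

Treewidth 2.
One optimal decomposition is:
Bags: B1 = {1, 2, 5}  B2 = {1, 3, 5}  B3 = {1, 4, 5}  B4 = {1, 5, 6}  B5 = {0, 4, 5}  B6 = {4, 5, 7}
Tree: B1–B2, B1–B3, B1–B4, B3–B5, B3–B6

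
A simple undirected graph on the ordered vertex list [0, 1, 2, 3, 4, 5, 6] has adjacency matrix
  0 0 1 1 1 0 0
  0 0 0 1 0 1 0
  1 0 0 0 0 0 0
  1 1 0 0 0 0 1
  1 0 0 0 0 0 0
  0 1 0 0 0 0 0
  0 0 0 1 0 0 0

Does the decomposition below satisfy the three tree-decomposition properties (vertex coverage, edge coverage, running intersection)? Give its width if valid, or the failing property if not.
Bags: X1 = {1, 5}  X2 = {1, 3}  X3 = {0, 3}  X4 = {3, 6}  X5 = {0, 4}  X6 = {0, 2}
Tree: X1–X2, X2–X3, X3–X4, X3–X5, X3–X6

Every vertex of G appears in some bag (union = {0, 1, 2, 3, 4, 5, 6}); every edge is covered by a bag; and for each vertex v the set of bags containing v is connected in the bag tree. The decomposition is therefore valid. The largest bag has 2 vertices, so the width is 1.

Yes; width 1.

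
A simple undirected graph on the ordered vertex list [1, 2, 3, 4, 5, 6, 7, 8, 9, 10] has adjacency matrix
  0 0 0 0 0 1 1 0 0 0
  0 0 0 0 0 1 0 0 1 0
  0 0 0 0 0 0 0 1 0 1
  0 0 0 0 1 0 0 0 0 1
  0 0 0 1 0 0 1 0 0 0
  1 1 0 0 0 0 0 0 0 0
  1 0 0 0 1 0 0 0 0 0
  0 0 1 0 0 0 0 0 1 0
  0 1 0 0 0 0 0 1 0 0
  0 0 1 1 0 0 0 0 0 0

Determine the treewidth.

2

A width-2 tree decomposition is:
Bags: B1 = {2, 8, 9}  B2 = {2, 3, 8}  B3 = {2, 3, 10}  B4 = {2, 4, 10}  B5 = {2, 4, 5}  B6 = {2, 5, 7}  B7 = {1, 2, 7}  B8 = {1, 2, 6}
Tree: B1–B2, B2–B3, B3–B4, B4–B5, B5–B6, B6–B7, B7–B8
Every bag has size at most 3, so the width is 3 − 1 = 2 and tw(G) ≤ 2. The edges 2–9–8–3–10–4–5–7–1–6–2 form a cycle, so G is not a tree and its treewidth is at least 2. Therefore the treewidth is 2.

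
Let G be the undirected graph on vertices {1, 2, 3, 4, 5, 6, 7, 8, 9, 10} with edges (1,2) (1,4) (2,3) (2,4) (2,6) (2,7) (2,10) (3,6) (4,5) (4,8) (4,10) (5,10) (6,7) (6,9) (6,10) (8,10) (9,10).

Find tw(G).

2

A width-2 tree decomposition is:
Bags: B1 = {2, 4, 10}  B2 = {2, 6, 10}  B3 = {4, 8, 10}  B4 = {4, 5, 10}  B5 = {2, 6, 7}  B6 = {1, 2, 4}  B7 = {6, 9, 10}  B8 = {2, 3, 6}
Tree: B1–B2, B1–B3, B3–B4, B2–B5, B1–B6, B2–B7, B2–B8
Every bag has size at most 3, so the width is 3 − 1 = 2 and tw(G) ≤ 2. For the lower bound, the 3 vertices {4, 8, 10} are pairwise adjacent, and any tree decomposition puts a clique entirely inside one bag — forcing width ≥ 2. Therefore the treewidth is 2.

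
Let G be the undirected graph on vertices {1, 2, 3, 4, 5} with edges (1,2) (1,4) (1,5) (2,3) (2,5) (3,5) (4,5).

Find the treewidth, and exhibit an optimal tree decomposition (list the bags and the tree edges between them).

Every bag has size at most 3, so the width is 3 − 1 = 2 and tw(G) ≤ 2. Conversely, {1, 2, 5} is a clique of size 3, and the vertices of any clique must share a bag in every tree decomposition; so some bag has ≥ 3 vertices and tw(G) ≥ 2. Combining the bounds, tw(G) = 2.

Treewidth 2.
Bags: B1 = {1, 4, 5}  B2 = {1, 2, 5}  B3 = {2, 3, 5}
Tree: B1–B2, B2–B3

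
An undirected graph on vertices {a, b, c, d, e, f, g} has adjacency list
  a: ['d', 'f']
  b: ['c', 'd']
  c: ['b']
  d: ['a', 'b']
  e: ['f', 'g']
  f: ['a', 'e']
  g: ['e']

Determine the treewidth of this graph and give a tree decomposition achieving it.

Every bag has size at most 2, so the width is 2 − 1 = 1 and tw(G) ≤ 1. G has an edge, so its treewidth is at least 1. Therefore the treewidth is 1.

Treewidth 1.
Bags: B1 = {e, g}  B2 = {e, f}  B3 = {a, f}  B4 = {a, d}  B5 = {b, d}  B6 = {b, c}
Tree: B1–B2, B2–B3, B3–B4, B4–B5, B5–B6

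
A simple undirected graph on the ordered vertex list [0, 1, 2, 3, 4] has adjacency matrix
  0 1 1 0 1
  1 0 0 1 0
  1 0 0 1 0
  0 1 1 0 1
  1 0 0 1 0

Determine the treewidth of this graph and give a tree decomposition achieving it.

Each bag holds 3 vertices, so the decomposition has width 2, which upper-bounds the treewidth. Since 1–0–4–3–1 is a cycle in G, G is not acyclic. Forests are exactly the graphs of treewidth ≤ 1, so tw(G) ≥ 2. The upper and lower bounds meet at 2, so that is the treewidth.

Treewidth 2.
One such decomposition:
Bags: B1 = {0, 1, 3}  B2 = {0, 3, 4}  B3 = {0, 2, 3}
Tree: B1–B2, B2–B3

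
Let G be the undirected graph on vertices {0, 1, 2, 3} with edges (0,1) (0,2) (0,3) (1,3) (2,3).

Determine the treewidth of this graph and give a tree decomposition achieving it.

Treewidth 2.
One optimal decomposition is:
Bags: B1 = {0, 2, 3}  B2 = {0, 1, 3}
Tree: B1–B2

Each bag holds 3 vertices, so the decomposition has width 2, which upper-bounds the treewidth. On the other hand G contains the 3-clique {0, 1, 3}. A clique must lie in a single bag of any decomposition, so no decomposition can have width below 2. The upper and lower bounds meet at 2, so that is the treewidth.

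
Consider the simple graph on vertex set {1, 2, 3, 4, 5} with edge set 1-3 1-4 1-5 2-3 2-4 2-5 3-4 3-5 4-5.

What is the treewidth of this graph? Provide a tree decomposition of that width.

Each bag holds 4 vertices, so the decomposition has width 3, which upper-bounds the treewidth. On the other hand G contains the 4-clique {1, 3, 4, 5}. A clique must lie in a single bag of any decomposition, so no decomposition can have width below 3. Combining the bounds, tw(G) = 3.

Treewidth 3.
One such decomposition:
Bags: B1 = {2, 3, 4, 5}  B2 = {1, 3, 4, 5}
Tree: B1–B2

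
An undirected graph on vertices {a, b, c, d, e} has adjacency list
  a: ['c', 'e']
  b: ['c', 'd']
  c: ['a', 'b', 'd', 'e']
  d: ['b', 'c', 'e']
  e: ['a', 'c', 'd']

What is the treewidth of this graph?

2

A width-2 tree decomposition is:
Bags: B1 = {b, c, d}  B2 = {c, d, e}  B3 = {a, c, e}
Tree: B1–B2, B2–B3
The largest bag has 3 vertices, giving width 2; this decomposition certifies tw(G) ≤ 2. Conversely, {c, d, e} is a clique of size 3, and the vertices of any clique must share a bag in every tree decomposition; so some bag has ≥ 3 vertices and tw(G) ≥ 2. Hence tw(G) = 2 exactly.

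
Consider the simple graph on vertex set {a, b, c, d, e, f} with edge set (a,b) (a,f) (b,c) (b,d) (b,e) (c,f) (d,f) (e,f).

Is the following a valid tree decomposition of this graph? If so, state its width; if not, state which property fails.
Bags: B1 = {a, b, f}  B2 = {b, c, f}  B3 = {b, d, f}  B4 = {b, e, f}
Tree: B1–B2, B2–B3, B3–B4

Every vertex of G appears in some bag (union = {a, b, c, d, e, f}); every edge is covered by a bag; and for each vertex v the set of bags containing v is connected in the bag tree. The decomposition is therefore valid. The largest bag has 3 vertices, so the width is 2.

Yes; width 2.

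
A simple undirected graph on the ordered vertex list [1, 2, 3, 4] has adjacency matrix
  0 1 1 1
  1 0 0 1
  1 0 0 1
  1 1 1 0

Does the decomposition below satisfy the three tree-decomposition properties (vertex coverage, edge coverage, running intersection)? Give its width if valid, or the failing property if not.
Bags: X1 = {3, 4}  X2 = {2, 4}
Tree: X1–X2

No — vertex 1 appears in no bag.

A tree decomposition must satisfy three properties: every vertex lies in some bag; for every edge, both endpoints lie together in some bag; and for every vertex, the bags containing it form a connected subtree. Here vertex 1 appears in no bag, so the decomposition is invalid.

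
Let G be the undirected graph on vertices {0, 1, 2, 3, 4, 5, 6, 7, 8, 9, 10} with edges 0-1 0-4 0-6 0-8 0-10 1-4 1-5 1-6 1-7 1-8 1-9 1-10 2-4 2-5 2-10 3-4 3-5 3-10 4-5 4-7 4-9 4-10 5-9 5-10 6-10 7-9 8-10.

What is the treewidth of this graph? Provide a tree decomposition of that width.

Treewidth 3.
One optimal decomposition is:
Bags: B1 = {0, 1, 4, 10}  B2 = {0, 1, 6, 10}  B3 = {1, 4, 5, 10}  B4 = {0, 1, 8, 10}  B5 = {1, 4, 5, 9}  B6 = {2, 4, 5, 10}  B7 = {1, 4, 7, 9}  B8 = {3, 4, 5, 10}
Tree: B1–B2, B1–B3, B2–B4, B3–B5, B3–B6, B5–B7, B6–B8

Every bag has size at most 4, so the width is 4 − 1 = 3 and tw(G) ≤ 3. For the lower bound, the 4 vertices {0, 1, 8, 10} are pairwise adjacent, and any tree decomposition puts a clique entirely inside one bag — forcing width ≥ 3. The upper and lower bounds meet at 3, so that is the treewidth.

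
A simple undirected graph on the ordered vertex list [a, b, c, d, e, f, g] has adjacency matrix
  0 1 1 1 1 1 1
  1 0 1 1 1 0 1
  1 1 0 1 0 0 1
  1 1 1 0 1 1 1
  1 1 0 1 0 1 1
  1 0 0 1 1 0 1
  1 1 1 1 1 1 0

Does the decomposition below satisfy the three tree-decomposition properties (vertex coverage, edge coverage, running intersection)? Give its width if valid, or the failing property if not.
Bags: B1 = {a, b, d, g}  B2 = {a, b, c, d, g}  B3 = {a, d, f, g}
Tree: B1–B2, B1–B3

No — vertex e appears in no bag.

A tree decomposition must satisfy three properties: every vertex lies in some bag; for every edge, both endpoints lie together in some bag; and for every vertex, the bags containing it form a connected subtree. Here vertex e appears in no bag, so the decomposition is invalid.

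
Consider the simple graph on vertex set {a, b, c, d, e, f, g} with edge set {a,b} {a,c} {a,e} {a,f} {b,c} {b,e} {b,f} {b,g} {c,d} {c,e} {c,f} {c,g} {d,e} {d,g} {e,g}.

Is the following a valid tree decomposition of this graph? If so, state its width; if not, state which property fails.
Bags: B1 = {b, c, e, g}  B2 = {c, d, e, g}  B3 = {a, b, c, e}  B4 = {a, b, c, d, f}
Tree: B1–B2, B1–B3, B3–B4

A tree decomposition must satisfy three properties: every vertex lies in some bag; for every edge, both endpoints lie together in some bag; and for every vertex, the bags containing it form a connected subtree. Here bags containing vertex d are not connected in the tree, so the decomposition is invalid.

No — bags containing vertex d are not connected in the tree.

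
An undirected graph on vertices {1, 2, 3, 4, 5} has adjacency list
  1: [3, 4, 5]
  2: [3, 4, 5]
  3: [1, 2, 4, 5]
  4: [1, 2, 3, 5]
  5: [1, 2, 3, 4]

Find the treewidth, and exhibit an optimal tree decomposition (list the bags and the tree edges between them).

Treewidth 3.
One such decomposition:
Bags: B1 = {1, 3, 4, 5}  B2 = {2, 3, 4, 5}
Tree: B1–B2

The largest bag has 4 vertices, giving width 3; this decomposition certifies tw(G) ≤ 3. On the other hand G contains the 4-clique {1, 3, 4, 5}. A clique must lie in a single bag of any decomposition, so no decomposition can have width below 3. Combining the bounds, tw(G) = 3.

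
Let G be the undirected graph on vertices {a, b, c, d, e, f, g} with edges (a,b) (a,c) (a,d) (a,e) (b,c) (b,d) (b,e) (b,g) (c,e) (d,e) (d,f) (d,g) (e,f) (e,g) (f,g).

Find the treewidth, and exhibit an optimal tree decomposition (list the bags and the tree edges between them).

Treewidth 3.
Bags: B1 = {b, d, e, g}  B2 = {a, b, d, e}  B3 = {d, e, f, g}  B4 = {a, b, c, e}
Tree: B1–B2, B1–B3, B2–B4

The largest bag has 4 vertices, giving width 3; this decomposition certifies tw(G) ≤ 3. Conversely, {d, e, f, g} is a clique of size 4, and the vertices of any clique must share a bag in every tree decomposition; so some bag has ≥ 4 vertices and tw(G) ≥ 3. Therefore the treewidth is 3.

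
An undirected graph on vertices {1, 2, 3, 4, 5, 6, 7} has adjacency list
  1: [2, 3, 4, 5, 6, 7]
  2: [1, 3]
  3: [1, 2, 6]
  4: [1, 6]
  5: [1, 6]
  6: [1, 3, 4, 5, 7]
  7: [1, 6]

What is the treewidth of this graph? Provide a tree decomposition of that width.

Every bag has size at most 3, so the width is 3 − 1 = 2 and tw(G) ≤ 2. For the lower bound, the 3 vertices {1, 2, 3} are pairwise adjacent, and any tree decomposition puts a clique entirely inside one bag — forcing width ≥ 2. Therefore the treewidth is 2.

Treewidth 2.
Bags: B1 = {1, 4, 6}  B2 = {1, 5, 6}  B3 = {1, 6, 7}  B4 = {1, 3, 6}  B5 = {1, 2, 3}
Tree: B1–B2, B1–B3, B1–B4, B4–B5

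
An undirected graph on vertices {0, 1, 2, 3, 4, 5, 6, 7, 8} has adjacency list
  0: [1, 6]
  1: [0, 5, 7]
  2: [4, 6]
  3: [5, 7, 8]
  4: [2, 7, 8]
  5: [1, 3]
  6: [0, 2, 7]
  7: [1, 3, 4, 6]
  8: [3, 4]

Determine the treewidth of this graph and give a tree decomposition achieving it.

Treewidth 3.
Bags: B1 = {0, 1, 3, 5}  B2 = {0, 1, 3, 7}  B3 = {0, 3, 6, 7}  B4 = {3, 6, 7, 8}  B5 = {4, 6, 7, 8}  B6 = {2, 4, 6, 8}
Tree: B1–B2, B2–B3, B3–B4, B4–B5, B5–B6

Each bag holds 4 vertices, so the decomposition has width 3, which upper-bounds the treewidth. For the lower bound: the 4 vertex sets {0,1,5}, {3}, {7}, {2,4,6,8} are disjoint, each induces a connected subgraph, and every pair is joined by at least one edge of G. Contracting each set to a single vertex therefore yields K_{4} as a minor, and since treewidth is minor-monotone, tw(G) ≥ tw(K_{4}) = 3. Hence tw(G) = 3 exactly.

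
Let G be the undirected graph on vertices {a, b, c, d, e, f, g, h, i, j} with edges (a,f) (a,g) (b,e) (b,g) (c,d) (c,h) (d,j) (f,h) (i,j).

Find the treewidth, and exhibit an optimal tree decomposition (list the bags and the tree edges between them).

Treewidth 1.
One such decomposition:
Bags: B1 = {i, j}  B2 = {d, j}  B3 = {c, d}  B4 = {c, h}  B5 = {f, h}  B6 = {a, f}  B7 = {a, g}  B8 = {b, g}  B9 = {b, e}
Tree: B1–B2, B2–B3, B3–B4, B4–B5, B5–B6, B6–B7, B7–B8, B8–B9

Every bag has size at most 2, so the width is 2 − 1 = 1 and tw(G) ≤ 1. Since G has at least one edge (e.g. i–j), it is not an edgeless graph, so tw(G) ≥ 1. Therefore the treewidth is 1.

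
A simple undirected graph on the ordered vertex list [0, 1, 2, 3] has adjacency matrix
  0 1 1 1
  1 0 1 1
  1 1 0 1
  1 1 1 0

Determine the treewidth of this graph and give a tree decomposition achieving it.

Treewidth 3.
One such decomposition:
Bags: B1 = {0, 1, 2, 3}
Tree: (single bag)

A single bag containing all 4 vertices is trivially a valid decomposition of width 3. Conversely, {0, 1, 2, 3} is a clique of size 4, and the vertices of any clique must share a bag in every tree decomposition; so some bag has ≥ 4 vertices and tw(G) ≥ 3. Therefore the treewidth is 3.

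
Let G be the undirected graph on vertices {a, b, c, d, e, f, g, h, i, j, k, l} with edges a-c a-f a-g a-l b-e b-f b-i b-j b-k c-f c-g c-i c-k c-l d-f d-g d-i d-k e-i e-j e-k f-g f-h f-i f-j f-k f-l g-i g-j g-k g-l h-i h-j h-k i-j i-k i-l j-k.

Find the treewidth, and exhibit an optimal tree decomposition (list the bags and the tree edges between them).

Each bag holds 5 vertices, so the decomposition has width 4, which upper-bounds the treewidth. Conversely, {b, e, i, j, k} is a clique of size 5, and the vertices of any clique must share a bag in every tree decomposition; so some bag has ≥ 5 vertices and tw(G) ≥ 4. Therefore the treewidth is 4.

Treewidth 4.
One optimal decomposition is:
Bags: B1 = {c, f, g, i, k}  B2 = {c, f, g, i, l}  B3 = {f, g, i, j, k}  B4 = {d, f, g, i, k}  B5 = {a, c, f, g, l}  B6 = {b, f, i, j, k}  B7 = {f, h, i, j, k}  B8 = {b, e, i, j, k}
Tree: B1–B2, B1–B3, B3–B4, B2–B5, B3–B6, B3–B7, B6–B8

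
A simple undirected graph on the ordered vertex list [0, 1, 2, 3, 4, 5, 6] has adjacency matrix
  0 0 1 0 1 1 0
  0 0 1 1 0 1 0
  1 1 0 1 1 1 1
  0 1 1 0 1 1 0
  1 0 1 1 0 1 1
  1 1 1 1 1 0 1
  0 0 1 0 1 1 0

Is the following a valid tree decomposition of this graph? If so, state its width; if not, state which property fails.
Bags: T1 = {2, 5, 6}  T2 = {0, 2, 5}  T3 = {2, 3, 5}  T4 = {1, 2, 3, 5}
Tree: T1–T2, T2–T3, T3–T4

No — vertex 4 appears in no bag.

A tree decomposition must satisfy three properties: every vertex lies in some bag; for every edge, both endpoints lie together in some bag; and for every vertex, the bags containing it form a connected subtree. Here vertex 4 appears in no bag, so the decomposition is invalid.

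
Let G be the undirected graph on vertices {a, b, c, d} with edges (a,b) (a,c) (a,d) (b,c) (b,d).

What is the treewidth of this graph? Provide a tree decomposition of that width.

Each bag holds 3 vertices, so the decomposition has width 2, which upper-bounds the treewidth. Conversely, {a, b, d} is a clique of size 3, and the vertices of any clique must share a bag in every tree decomposition; so some bag has ≥ 3 vertices and tw(G) ≥ 2. Combining the bounds, tw(G) = 2.

Treewidth 2.
Bags: B1 = {a, b, c}  B2 = {a, b, d}
Tree: B1–B2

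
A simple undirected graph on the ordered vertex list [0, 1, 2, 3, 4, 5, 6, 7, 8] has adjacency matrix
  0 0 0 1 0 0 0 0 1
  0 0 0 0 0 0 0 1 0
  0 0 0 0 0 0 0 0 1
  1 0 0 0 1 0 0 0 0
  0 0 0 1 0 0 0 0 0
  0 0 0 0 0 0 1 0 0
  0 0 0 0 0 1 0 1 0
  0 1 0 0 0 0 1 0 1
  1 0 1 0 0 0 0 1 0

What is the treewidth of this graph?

A width-1 tree decomposition is:
Bags: B1 = {7, 8}  B2 = {2, 8}  B3 = {6, 7}  B4 = {0, 8}  B5 = {5, 6}  B6 = {1, 7}  B7 = {0, 3}  B8 = {3, 4}
Tree: B1–B2, B1–B3, B1–B4, B3–B5, B3–B6, B4–B7, B7–B8
Each bag holds 2 vertices, so the decomposition has width 1, which upper-bounds the treewidth. Since G has at least one edge (e.g. 8–7), it is not an edgeless graph, so tw(G) ≥ 1. Combining the bounds, tw(G) = 1.

1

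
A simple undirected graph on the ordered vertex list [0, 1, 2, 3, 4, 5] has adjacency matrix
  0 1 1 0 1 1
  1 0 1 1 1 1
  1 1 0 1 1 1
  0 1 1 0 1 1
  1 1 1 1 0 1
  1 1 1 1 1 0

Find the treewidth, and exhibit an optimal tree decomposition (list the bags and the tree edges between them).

The largest bag has 5 vertices, giving width 4; this decomposition certifies tw(G) ≤ 4. For the lower bound, the 5 vertices {0, 1, 2, 4, 5} are pairwise adjacent, and any tree decomposition puts a clique entirely inside one bag — forcing width ≥ 4. The upper and lower bounds meet at 4, so that is the treewidth.

Treewidth 4.
One optimal decomposition is:
Bags: B1 = {1, 2, 3, 4, 5}  B2 = {0, 1, 2, 4, 5}
Tree: B1–B2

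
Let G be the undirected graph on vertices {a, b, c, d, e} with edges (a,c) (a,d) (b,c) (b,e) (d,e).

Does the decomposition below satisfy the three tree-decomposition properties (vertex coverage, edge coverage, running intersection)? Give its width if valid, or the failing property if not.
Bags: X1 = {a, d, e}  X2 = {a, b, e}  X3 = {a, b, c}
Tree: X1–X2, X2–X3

Every vertex of G appears in some bag (union = {a, b, c, d, e}); every edge is covered by a bag; and for each vertex v the set of bags containing v is connected in the bag tree. The decomposition is therefore valid. The largest bag has 3 vertices, so the width is 2.

Yes; width 2.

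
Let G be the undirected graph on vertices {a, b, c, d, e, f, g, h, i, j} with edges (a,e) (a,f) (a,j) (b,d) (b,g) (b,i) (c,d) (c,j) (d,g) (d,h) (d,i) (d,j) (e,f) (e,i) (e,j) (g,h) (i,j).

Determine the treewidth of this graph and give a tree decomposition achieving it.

Each bag holds 3 vertices, so the decomposition has width 2, which upper-bounds the treewidth. Conversely, {d, g, h} is a clique of size 3, and the vertices of any clique must share a bag in every tree decomposition; so some bag has ≥ 3 vertices and tw(G) ≥ 2. The upper and lower bounds meet at 2, so that is the treewidth.

Treewidth 2.
One such decomposition:
Bags: B1 = {b, d, i}  B2 = {d, i, j}  B3 = {c, d, j}  B4 = {e, i, j}  B5 = {a, e, j}  B6 = {b, d, g}  B7 = {d, g, h}  B8 = {a, e, f}
Tree: B1–B2, B2–B3, B2–B4, B4–B5, B1–B6, B6–B7, B5–B8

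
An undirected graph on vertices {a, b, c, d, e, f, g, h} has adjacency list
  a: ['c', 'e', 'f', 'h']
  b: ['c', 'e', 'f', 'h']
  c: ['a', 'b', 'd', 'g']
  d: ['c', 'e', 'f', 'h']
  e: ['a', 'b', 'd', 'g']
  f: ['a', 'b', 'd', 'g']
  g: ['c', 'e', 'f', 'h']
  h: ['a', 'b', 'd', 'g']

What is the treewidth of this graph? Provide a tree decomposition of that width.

Every bag has size at most 5, so the width is 5 − 1 = 4 and tw(G) ≤ 4. For the lower bound: the 5 vertex sets {d,e}, {a,h}, {c,g}, {f}, {b} are disjoint, each induces a connected subgraph, and every pair is joined by at least one edge of G. Contracting each set to a single vertex therefore yields K_{5} as a minor, and since treewidth is minor-monotone, tw(G) ≥ tw(K_{5}) = 4. Therefore the treewidth is 4.

Treewidth 4.
Bags: B1 = {c, d, e, f, h}  B2 = {a, c, e, f, h}  B3 = {c, e, f, g, h}  B4 = {b, c, e, f, h}
Tree: B1–B2, B2–B3, B3–B4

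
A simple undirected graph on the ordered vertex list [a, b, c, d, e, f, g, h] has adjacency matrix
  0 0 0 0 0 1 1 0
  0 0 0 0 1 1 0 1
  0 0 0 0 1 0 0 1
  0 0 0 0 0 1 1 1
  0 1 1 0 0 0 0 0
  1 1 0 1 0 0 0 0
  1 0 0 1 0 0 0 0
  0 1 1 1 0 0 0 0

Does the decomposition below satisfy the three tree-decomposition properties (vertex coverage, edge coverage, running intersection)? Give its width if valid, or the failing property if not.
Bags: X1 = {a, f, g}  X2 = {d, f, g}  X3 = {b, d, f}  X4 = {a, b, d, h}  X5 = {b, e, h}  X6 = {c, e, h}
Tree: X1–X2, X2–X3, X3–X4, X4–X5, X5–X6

A tree decomposition must satisfy three properties: every vertex lies in some bag; for every edge, both endpoints lie together in some bag; and for every vertex, the bags containing it form a connected subtree. Here bags containing vertex a are not connected in the tree, so the decomposition is invalid.

No — bags containing vertex a are not connected in the tree.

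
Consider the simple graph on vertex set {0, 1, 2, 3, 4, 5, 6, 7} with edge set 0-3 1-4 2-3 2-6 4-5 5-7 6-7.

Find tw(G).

A width-1 tree decomposition is:
Bags: B1 = {1, 4}  B2 = {4, 5}  B3 = {5, 7}  B4 = {6, 7}  B5 = {2, 6}  B6 = {2, 3}  B7 = {0, 3}
Tree: B1–B2, B2–B3, B3–B4, B4–B5, B5–B6, B6–B7
Every bag has size at most 2, so the width is 2 − 1 = 1 and tw(G) ≤ 1. Since G has at least one edge (e.g. 1–4), it is not an edgeless graph, so tw(G) ≥ 1. Combining the bounds, tw(G) = 1.

1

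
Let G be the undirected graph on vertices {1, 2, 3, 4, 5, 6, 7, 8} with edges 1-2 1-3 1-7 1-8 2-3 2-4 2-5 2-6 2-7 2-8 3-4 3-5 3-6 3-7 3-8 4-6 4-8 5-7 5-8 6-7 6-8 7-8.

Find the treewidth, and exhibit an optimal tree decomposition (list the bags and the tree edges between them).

Each bag holds 5 vertices, so the decomposition has width 4, which upper-bounds the treewidth. For the lower bound, the 5 vertices {2, 3, 4, 6, 8} are pairwise adjacent, and any tree decomposition puts a clique entirely inside one bag — forcing width ≥ 4. Therefore the treewidth is 4.

Treewidth 4.
One such decomposition:
Bags: B1 = {2, 3, 5, 7, 8}  B2 = {1, 2, 3, 7, 8}  B3 = {2, 3, 6, 7, 8}  B4 = {2, 3, 4, 6, 8}
Tree: B1–B2, B2–B3, B3–B4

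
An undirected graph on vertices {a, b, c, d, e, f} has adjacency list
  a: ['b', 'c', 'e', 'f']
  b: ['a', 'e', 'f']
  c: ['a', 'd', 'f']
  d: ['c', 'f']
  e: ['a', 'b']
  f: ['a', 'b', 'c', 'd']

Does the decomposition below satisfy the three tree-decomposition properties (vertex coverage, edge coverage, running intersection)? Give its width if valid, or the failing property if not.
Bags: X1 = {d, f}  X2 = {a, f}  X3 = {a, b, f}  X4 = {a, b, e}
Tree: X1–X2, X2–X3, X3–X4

No — vertex c appears in no bag.

A tree decomposition must satisfy three properties: every vertex lies in some bag; for every edge, both endpoints lie together in some bag; and for every vertex, the bags containing it form a connected subtree. Here vertex c appears in no bag, so the decomposition is invalid.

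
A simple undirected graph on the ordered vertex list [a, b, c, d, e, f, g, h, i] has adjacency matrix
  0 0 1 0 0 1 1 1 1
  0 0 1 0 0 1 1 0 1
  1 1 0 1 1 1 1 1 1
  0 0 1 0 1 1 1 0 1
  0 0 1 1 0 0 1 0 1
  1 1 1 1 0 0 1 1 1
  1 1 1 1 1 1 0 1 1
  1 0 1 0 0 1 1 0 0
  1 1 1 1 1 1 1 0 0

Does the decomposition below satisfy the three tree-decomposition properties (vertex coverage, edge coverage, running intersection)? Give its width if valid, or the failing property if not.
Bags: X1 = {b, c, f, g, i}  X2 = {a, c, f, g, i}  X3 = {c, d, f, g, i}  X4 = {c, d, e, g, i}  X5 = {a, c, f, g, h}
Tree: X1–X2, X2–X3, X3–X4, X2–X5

Checking the three conditions: (i) the bags cover all of {a, b, c, d, e, f, g, h, i}; (ii) for each edge, some bag contains both endpoints; (iii) the bags containing any fixed vertex form a subtree. All hold, so the decomposition is valid with width 5 − 1 = 4.

Yes; width 4.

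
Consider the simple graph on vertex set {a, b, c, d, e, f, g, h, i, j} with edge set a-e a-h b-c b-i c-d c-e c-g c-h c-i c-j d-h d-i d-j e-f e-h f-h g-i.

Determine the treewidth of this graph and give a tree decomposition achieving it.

Treewidth 2.
One such decomposition:
Bags: B1 = {c, d, i}  B2 = {b, c, i}  B3 = {c, d, h}  B4 = {c, e, h}  B5 = {c, d, j}  B6 = {c, g, i}  B7 = {a, e, h}  B8 = {e, f, h}
Tree: B1–B2, B1–B3, B3–B4, B1–B5, B2–B6, B4–B7, B7–B8

The largest bag has 3 vertices, giving width 2; this decomposition certifies tw(G) ≤ 2. On the other hand G contains the 3-clique {a, e, h}. A clique must lie in a single bag of any decomposition, so no decomposition can have width below 2. Combining the bounds, tw(G) = 2.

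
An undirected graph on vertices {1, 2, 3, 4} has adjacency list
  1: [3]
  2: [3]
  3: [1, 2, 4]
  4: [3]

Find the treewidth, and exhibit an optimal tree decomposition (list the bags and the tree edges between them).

Each bag holds 2 vertices, so the decomposition has width 1, which upper-bounds the treewidth. G has an edge, so its treewidth is at least 1. Therefore the treewidth is 1.

Treewidth 1.
One optimal decomposition is:
Bags: B1 = {2, 3}  B2 = {3, 4}  B3 = {1, 3}
Tree: B1–B2, B2–B3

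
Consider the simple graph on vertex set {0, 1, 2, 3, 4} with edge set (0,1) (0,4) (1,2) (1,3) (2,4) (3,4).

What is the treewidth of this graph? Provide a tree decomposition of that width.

Treewidth 2.
One optimal decomposition is:
Bags: B1 = {1, 2, 4}  B2 = {1, 3, 4}  B3 = {0, 1, 4}
Tree: B1–B2, B2–B3

Every bag has size at most 3, so the width is 3 − 1 = 2 and tw(G) ≤ 2. The edges 2–1–3–4–2 form a cycle, so G is not a tree and its treewidth is at least 2. The upper and lower bounds meet at 2, so that is the treewidth.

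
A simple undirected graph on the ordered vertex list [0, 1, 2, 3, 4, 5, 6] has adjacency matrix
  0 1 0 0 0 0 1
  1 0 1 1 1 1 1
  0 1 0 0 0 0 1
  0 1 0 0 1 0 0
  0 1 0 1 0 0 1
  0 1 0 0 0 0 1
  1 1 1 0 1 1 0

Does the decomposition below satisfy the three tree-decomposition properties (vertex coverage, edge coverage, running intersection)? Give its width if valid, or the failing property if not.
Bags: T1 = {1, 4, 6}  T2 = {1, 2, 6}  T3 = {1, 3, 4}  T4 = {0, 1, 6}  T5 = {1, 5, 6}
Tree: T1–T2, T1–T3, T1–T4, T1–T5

Vertex coverage: the bags together contain {0, 1, 2, 3, 4, 5, 6}, the full vertex set. Edge coverage: each edge of G has both endpoints in at least one bag. Running intersection: for every vertex, the bags containing it form a connected subtree. All three properties hold, so this is a valid tree decomposition of width max|bag| − 1 = 2, and hence tw(G) ≤ 2.

Yes; width 2.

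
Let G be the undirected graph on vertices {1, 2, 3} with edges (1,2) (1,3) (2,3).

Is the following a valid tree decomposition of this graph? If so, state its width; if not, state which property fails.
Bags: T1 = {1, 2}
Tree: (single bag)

No — vertex 3 appears in no bag.

A tree decomposition must satisfy three properties: every vertex lies in some bag; for every edge, both endpoints lie together in some bag; and for every vertex, the bags containing it form a connected subtree. Here vertex 3 appears in no bag, so the decomposition is invalid.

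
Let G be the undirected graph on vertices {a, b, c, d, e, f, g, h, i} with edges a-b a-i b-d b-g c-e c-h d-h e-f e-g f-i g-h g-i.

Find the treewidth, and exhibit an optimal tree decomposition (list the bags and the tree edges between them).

Treewidth 3.
One such decomposition:
Bags: B1 = {a, b, d, h}  B2 = {a, b, g, h}  B3 = {a, g, h, i}  B4 = {c, g, h, i}  B5 = {c, e, g, i}  B6 = {c, e, f, i}
Tree: B1–B2, B2–B3, B3–B4, B4–B5, B5–B6

Every bag has size at most 4, so the width is 4 − 1 = 3 and tw(G) ≤ 3. For the lower bound: the 4 vertex sets {a,b,d}, {h}, {g}, {c,e,f,i} are disjoint, each induces a connected subgraph, and every pair is joined by at least one edge of G. Contracting each set to a single vertex therefore yields K_{4} as a minor, and since treewidth is minor-monotone, tw(G) ≥ tw(K_{4}) = 3. Combining the bounds, tw(G) = 3.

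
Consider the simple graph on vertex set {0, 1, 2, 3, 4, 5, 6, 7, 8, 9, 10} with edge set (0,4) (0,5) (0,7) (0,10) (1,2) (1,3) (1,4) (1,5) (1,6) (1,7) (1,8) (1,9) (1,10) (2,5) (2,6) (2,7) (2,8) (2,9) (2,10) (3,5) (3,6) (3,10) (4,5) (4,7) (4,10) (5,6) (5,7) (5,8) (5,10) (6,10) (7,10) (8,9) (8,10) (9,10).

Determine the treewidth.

4

A width-4 tree decomposition is:
Bags: B1 = {1, 2, 8, 9, 10}  B2 = {1, 2, 5, 8, 10}  B3 = {1, 2, 5, 7, 10}  B4 = {1, 2, 5, 6, 10}  B5 = {1, 3, 5, 6, 10}  B6 = {1, 4, 5, 7, 10}  B7 = {0, 4, 5, 7, 10}
Tree: B1–B2, B2–B3, B2–B4, B4–B5, B3–B6, B6–B7
The largest bag has 5 vertices, giving width 4; this decomposition certifies tw(G) ≤ 4. Conversely, {0, 4, 5, 7, 10} is a clique of size 5, and the vertices of any clique must share a bag in every tree decomposition; so some bag has ≥ 5 vertices and tw(G) ≥ 4. Combining the bounds, tw(G) = 4.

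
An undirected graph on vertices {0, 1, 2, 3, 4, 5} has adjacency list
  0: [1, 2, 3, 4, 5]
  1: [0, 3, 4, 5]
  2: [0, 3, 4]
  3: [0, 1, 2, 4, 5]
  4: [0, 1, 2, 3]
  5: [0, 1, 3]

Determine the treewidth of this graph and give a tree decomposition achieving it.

Treewidth 3.
Bags: B1 = {0, 2, 3, 4}  B2 = {0, 1, 3, 4}  B3 = {0, 1, 3, 5}
Tree: B1–B2, B2–B3

The largest bag has 4 vertices, giving width 3; this decomposition certifies tw(G) ≤ 3. For the lower bound, the 4 vertices {0, 1, 3, 4} are pairwise adjacent, and any tree decomposition puts a clique entirely inside one bag — forcing width ≥ 3. Combining the bounds, tw(G) = 3.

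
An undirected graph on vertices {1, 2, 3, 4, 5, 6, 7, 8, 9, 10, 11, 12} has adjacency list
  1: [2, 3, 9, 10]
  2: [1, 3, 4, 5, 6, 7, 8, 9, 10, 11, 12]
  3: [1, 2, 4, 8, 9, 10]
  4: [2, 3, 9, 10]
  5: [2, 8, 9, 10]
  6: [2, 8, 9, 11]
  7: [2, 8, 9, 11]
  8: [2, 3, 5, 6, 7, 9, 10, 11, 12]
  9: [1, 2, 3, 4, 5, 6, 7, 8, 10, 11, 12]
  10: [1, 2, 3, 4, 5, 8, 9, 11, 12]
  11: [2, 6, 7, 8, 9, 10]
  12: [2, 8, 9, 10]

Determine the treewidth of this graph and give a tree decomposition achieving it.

The largest bag has 5 vertices, giving width 4; this decomposition certifies tw(G) ≤ 4. On the other hand G contains the 5-clique {2, 3, 8, 9, 10}. A clique must lie in a single bag of any decomposition, so no decomposition can have width below 4. The upper and lower bounds meet at 4, so that is the treewidth.

Treewidth 4.
Bags: B1 = {2, 3, 8, 9, 10}  B2 = {2, 3, 4, 9, 10}  B3 = {2, 8, 9, 10, 12}  B4 = {2, 8, 9, 10, 11}  B5 = {2, 6, 8, 9, 11}  B6 = {2, 7, 8, 9, 11}  B7 = {2, 5, 8, 9, 10}  B8 = {1, 2, 3, 9, 10}
Tree: B1–B2, B1–B3, B1–B4, B4–B5, B4–B6, B3–B7, B1–B8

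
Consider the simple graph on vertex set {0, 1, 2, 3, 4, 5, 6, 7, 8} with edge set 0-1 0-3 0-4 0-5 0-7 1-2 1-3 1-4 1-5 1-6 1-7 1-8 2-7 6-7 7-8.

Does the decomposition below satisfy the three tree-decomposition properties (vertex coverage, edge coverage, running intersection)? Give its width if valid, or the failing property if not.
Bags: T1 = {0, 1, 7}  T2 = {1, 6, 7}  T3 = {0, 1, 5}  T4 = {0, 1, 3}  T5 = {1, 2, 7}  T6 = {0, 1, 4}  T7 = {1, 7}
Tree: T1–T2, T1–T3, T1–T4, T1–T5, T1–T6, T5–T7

No — vertex 8 appears in no bag.

A tree decomposition must satisfy three properties: every vertex lies in some bag; for every edge, both endpoints lie together in some bag; and for every vertex, the bags containing it form a connected subtree. Here vertex 8 appears in no bag, so the decomposition is invalid.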